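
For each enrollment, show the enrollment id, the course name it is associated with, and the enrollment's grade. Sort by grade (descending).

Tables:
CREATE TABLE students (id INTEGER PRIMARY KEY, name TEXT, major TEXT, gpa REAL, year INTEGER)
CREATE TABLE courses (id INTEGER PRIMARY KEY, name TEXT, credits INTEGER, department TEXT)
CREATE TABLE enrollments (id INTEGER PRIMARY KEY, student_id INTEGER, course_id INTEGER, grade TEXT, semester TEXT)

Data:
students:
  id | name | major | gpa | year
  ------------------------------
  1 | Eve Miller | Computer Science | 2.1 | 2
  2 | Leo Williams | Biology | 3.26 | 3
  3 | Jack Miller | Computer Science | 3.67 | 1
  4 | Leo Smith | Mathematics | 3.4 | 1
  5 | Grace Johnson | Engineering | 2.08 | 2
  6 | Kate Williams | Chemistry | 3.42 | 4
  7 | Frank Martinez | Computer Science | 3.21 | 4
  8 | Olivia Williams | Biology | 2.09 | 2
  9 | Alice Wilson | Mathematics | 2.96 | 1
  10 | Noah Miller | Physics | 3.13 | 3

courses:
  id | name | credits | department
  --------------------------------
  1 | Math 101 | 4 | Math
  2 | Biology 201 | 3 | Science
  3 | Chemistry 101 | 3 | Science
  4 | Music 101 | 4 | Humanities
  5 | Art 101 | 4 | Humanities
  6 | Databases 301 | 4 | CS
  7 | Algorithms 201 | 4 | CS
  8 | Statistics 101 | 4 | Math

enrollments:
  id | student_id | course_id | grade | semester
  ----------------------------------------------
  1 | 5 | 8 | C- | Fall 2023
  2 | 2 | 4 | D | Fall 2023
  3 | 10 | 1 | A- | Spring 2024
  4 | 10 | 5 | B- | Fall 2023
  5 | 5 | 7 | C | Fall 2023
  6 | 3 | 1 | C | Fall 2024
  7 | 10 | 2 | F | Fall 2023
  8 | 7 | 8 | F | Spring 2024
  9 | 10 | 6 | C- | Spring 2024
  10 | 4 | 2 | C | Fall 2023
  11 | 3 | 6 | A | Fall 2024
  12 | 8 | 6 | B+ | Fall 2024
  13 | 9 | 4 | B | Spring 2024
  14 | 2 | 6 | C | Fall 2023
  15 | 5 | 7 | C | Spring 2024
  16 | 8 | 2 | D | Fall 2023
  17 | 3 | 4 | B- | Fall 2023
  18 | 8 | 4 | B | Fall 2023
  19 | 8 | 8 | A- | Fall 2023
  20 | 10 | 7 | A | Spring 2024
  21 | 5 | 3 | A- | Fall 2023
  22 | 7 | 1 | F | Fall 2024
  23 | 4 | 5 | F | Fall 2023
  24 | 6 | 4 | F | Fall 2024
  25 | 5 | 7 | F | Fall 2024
SELECT c.id, p.name AS course, c.grade FROM enrollments c JOIN courses p ON c.course_id = p.id ORDER BY c.grade DESC

Execution result:
id | course | grade
7 | Biology 201 | F
8 | Statistics 101 | F
22 | Math 101 | F
23 | Art 101 | F
24 | Music 101 | F
25 | Algorithms 201 | F
2 | Music 101 | D
16 | Biology 201 | D
1 | Statistics 101 | C-
9 | Databases 301 | C-
5 | Algorithms 201 | C
6 | Math 101 | C
10 | Biology 201 | C
14 | Databases 301 | C
15 | Algorithms 201 | C
4 | Art 101 | B-
17 | Music 101 | B-
12 | Databases 301 | B+
13 | Music 101 | B
18 | Music 101 | B
3 | Math 101 | A-
19 | Statistics 101 | A-
21 | Chemistry 101 | A-
11 | Databases 301 | A
20 | Algorithms 201 | A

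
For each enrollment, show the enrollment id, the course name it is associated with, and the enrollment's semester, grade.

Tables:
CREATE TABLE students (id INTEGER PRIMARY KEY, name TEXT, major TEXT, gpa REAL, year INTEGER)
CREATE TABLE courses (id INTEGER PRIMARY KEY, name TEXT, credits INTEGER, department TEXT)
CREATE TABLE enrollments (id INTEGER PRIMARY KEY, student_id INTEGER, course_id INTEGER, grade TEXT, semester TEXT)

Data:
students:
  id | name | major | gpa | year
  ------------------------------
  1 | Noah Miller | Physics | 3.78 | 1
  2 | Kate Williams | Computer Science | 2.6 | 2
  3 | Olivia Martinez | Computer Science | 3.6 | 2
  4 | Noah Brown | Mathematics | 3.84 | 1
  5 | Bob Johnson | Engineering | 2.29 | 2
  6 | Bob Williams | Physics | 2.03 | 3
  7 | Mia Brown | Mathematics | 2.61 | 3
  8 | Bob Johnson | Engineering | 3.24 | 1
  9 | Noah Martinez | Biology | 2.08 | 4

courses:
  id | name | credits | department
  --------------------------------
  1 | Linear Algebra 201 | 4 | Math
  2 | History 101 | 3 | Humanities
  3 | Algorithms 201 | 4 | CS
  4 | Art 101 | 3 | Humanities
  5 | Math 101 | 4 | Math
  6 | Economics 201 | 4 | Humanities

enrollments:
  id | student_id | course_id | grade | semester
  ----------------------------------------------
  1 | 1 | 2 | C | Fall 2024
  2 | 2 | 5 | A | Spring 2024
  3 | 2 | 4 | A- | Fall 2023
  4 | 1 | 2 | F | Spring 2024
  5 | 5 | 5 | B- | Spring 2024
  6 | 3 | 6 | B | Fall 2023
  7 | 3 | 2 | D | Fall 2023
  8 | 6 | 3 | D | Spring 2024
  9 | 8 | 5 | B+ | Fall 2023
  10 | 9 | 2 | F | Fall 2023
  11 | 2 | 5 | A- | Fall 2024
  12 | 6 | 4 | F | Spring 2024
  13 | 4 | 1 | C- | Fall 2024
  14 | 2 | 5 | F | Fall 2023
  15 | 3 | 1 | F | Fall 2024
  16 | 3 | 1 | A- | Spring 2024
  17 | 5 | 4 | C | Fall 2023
SELECT c.id, p.name AS course, c.semester, c.grade FROM enrollments c JOIN courses p ON c.course_id = p.id

Execution result:
id | course | semester | grade
1 | History 101 | Fall 2024 | C
2 | Math 101 | Spring 2024 | A
3 | Art 101 | Fall 2023 | A-
4 | History 101 | Spring 2024 | F
5 | Math 101 | Spring 2024 | B-
6 | Economics 201 | Fall 2023 | B
7 | History 101 | Fall 2023 | D
8 | Algorithms 201 | Spring 2024 | D
9 | Math 101 | Fall 2023 | B+
10 | History 101 | Fall 2023 | F
11 | Math 101 | Fall 2024 | A-
12 | Art 101 | Spring 2024 | F
13 | Linear Algebra 201 | Fall 2024 | C-
14 | Math 101 | Fall 2023 | F
15 | Linear Algebra 201 | Fall 2024 | F
16 | Linear Algebra 201 | Spring 2024 | A-
17 | Art 101 | Fall 2023 | C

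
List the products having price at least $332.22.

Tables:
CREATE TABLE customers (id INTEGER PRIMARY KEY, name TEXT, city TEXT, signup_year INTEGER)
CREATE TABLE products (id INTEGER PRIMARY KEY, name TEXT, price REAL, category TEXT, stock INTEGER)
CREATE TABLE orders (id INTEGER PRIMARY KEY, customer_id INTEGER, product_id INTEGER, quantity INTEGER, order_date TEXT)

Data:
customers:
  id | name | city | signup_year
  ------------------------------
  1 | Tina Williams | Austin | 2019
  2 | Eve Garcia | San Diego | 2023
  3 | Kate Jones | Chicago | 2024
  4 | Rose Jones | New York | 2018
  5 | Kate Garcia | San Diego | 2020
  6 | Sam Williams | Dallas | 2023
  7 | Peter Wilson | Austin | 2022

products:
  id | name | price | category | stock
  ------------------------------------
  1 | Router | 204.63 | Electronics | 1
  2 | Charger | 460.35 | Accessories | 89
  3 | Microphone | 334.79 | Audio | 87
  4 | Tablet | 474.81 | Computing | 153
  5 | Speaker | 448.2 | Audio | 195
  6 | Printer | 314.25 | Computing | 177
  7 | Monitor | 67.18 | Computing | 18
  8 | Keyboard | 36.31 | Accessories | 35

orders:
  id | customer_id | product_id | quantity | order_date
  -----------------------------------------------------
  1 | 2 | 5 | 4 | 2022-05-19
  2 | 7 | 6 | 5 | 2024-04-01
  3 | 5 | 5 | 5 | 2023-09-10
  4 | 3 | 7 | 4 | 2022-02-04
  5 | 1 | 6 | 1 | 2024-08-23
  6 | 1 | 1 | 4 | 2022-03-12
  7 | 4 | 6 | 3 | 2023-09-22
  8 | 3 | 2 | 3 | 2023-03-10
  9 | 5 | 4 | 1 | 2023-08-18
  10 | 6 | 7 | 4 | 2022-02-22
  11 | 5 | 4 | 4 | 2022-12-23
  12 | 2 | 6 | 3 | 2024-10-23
SELECT name, price FROM products WHERE price >= 332.22

Execution result:
name | price
Charger | 460.35
Microphone | 334.79
Tablet | 474.81
Speaker | 448.20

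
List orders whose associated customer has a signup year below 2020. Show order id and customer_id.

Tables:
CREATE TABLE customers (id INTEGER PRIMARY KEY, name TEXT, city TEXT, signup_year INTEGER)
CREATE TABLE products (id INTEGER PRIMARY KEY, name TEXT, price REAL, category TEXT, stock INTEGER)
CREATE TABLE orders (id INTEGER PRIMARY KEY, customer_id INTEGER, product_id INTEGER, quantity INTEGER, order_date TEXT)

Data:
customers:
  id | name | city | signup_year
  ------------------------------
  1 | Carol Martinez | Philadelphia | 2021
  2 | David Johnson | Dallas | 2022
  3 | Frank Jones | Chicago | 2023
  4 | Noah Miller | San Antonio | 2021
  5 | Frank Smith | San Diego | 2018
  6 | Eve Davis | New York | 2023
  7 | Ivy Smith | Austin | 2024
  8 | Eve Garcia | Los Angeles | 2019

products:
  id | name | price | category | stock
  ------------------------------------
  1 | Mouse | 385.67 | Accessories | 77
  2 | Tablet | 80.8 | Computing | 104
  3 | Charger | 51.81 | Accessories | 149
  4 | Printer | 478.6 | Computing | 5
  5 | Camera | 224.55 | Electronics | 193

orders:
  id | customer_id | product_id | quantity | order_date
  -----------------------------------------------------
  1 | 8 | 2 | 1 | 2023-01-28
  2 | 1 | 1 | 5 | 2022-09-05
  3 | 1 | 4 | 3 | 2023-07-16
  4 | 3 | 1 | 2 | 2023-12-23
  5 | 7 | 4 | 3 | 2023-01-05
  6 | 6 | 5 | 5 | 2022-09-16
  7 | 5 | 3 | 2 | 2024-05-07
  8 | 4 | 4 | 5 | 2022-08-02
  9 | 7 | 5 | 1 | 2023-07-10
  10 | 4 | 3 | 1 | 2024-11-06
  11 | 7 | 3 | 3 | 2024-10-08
SELECT id, customer_id FROM orders WHERE customer_id IN (SELECT id FROM customers WHERE signup_year < 2020)

Execution result:
id | customer_id
1 | 8
7 | 5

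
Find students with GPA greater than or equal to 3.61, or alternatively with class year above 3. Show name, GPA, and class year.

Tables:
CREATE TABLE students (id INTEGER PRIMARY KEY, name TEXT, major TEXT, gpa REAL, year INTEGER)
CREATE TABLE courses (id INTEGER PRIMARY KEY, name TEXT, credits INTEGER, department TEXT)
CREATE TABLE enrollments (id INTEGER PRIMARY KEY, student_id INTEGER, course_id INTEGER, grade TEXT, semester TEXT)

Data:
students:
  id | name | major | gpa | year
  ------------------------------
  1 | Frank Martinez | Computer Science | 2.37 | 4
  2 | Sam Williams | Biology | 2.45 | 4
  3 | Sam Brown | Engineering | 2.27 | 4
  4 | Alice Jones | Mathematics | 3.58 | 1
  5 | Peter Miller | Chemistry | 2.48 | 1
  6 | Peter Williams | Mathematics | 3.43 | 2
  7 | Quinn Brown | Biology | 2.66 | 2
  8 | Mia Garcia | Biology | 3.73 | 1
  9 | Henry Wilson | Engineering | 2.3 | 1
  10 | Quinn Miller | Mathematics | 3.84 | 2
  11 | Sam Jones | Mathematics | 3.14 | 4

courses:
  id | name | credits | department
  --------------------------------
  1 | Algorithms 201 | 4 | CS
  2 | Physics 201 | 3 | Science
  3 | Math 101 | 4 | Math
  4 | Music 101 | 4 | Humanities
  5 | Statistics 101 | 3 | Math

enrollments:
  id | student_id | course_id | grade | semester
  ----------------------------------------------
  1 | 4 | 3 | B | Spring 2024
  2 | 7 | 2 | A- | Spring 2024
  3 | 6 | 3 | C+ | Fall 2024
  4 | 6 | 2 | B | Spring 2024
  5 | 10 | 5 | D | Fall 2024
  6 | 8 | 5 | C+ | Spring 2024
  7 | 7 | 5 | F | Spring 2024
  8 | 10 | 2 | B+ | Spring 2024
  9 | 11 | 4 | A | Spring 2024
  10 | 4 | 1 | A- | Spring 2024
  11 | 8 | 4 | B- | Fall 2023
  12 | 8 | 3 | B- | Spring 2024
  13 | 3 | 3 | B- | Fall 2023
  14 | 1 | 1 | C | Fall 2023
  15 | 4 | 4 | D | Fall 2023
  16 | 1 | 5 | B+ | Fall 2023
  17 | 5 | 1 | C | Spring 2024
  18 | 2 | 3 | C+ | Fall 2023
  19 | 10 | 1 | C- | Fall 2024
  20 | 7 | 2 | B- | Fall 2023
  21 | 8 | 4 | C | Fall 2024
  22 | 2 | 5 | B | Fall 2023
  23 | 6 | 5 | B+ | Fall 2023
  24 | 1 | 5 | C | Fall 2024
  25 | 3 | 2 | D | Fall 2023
SELECT name, gpa, year FROM students WHERE gpa >= 3.61 OR year > 3

Execution result:
name | gpa | year
Frank Martinez | 2.37 | 4
Sam Williams | 2.45 | 4
Sam Brown | 2.27 | 4
Mia Garcia | 3.73 | 1
Quinn Miller | 3.84 | 2
Sam Jones | 3.14 | 4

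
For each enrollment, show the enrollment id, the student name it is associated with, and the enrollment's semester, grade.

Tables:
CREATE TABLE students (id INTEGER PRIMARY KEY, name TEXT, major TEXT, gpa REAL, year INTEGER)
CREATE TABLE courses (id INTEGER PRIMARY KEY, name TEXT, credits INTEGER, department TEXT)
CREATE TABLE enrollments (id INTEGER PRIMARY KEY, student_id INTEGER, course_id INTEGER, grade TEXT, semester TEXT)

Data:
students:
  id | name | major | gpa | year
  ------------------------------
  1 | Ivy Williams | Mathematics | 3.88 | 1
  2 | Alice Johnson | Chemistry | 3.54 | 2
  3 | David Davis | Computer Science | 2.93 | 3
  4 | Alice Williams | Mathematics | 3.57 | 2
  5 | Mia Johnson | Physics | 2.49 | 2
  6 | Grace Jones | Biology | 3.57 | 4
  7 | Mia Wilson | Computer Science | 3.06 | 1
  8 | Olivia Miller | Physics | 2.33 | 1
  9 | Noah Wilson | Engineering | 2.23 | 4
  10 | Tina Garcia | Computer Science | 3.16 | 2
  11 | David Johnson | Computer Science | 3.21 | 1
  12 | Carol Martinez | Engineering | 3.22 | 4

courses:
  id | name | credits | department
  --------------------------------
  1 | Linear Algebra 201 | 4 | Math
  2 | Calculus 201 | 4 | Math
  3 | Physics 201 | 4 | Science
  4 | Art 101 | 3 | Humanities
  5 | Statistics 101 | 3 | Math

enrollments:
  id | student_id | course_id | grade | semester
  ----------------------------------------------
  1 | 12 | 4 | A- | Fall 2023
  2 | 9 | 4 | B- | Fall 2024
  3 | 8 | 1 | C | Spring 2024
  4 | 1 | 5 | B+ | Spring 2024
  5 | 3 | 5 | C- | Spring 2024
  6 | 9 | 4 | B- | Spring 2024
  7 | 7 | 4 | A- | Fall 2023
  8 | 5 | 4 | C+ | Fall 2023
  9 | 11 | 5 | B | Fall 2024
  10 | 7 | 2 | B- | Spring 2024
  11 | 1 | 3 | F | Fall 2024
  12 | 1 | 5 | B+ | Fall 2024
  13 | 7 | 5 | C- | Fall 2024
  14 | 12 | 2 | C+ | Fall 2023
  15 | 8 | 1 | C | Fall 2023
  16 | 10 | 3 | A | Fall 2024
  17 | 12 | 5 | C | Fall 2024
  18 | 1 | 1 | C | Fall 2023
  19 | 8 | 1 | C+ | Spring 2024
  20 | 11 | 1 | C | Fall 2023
SELECT c.id, p.name AS student, c.semester, c.grade FROM enrollments c JOIN students p ON c.student_id = p.id

Execution result:
id | student | semester | grade
1 | Carol Martinez | Fall 2023 | A-
2 | Noah Wilson | Fall 2024 | B-
3 | Olivia Miller | Spring 2024 | C
4 | Ivy Williams | Spring 2024 | B+
5 | David Davis | Spring 2024 | C-
6 | Noah Wilson | Spring 2024 | B-
7 | Mia Wilson | Fall 2023 | A-
8 | Mia Johnson | Fall 2023 | C+
9 | David Johnson | Fall 2024 | B
10 | Mia Wilson | Spring 2024 | B-
11 | Ivy Williams | Fall 2024 | F
12 | Ivy Williams | Fall 2024 | B+
13 | Mia Wilson | Fall 2024 | C-
14 | Carol Martinez | Fall 2023 | C+
15 | Olivia Miller | Fall 2023 | C
16 | Tina Garcia | Fall 2024 | A
17 | Carol Martinez | Fall 2024 | C
18 | Ivy Williams | Fall 2023 | C
19 | Olivia Miller | Spring 2024 | C+
20 | David Johnson | Fall 2023 | C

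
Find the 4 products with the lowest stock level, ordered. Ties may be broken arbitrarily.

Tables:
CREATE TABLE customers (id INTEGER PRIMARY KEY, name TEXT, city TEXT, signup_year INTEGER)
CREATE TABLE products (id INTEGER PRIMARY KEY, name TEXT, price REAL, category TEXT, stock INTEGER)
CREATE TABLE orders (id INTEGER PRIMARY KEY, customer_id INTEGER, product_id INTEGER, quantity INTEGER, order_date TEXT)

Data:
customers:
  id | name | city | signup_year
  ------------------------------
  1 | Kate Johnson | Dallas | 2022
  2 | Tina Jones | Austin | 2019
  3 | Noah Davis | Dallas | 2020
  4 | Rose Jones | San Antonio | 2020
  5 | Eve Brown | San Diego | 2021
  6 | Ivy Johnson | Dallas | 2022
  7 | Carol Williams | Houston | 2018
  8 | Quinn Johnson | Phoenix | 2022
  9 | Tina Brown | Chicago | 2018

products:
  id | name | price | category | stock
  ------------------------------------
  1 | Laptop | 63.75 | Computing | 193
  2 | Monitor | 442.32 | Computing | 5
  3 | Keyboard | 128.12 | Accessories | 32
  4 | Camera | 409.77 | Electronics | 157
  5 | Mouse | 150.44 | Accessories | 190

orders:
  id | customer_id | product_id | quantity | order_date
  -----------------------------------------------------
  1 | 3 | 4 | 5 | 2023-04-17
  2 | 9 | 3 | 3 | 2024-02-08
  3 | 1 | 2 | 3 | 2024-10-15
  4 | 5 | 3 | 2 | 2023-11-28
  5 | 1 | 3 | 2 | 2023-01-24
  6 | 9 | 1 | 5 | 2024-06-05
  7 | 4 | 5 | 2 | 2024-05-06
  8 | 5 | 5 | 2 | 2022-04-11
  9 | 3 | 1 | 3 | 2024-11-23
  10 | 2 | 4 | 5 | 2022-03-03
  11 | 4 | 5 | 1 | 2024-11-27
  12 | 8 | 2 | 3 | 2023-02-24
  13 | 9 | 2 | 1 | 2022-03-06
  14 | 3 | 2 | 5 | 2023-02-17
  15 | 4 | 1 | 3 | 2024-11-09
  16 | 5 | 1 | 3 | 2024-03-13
SELECT name, stock FROM products ORDER BY stock ASC LIMIT 4

Execution result:
name | stock
Monitor | 5
Keyboard | 32
Camera | 157
Mouse | 190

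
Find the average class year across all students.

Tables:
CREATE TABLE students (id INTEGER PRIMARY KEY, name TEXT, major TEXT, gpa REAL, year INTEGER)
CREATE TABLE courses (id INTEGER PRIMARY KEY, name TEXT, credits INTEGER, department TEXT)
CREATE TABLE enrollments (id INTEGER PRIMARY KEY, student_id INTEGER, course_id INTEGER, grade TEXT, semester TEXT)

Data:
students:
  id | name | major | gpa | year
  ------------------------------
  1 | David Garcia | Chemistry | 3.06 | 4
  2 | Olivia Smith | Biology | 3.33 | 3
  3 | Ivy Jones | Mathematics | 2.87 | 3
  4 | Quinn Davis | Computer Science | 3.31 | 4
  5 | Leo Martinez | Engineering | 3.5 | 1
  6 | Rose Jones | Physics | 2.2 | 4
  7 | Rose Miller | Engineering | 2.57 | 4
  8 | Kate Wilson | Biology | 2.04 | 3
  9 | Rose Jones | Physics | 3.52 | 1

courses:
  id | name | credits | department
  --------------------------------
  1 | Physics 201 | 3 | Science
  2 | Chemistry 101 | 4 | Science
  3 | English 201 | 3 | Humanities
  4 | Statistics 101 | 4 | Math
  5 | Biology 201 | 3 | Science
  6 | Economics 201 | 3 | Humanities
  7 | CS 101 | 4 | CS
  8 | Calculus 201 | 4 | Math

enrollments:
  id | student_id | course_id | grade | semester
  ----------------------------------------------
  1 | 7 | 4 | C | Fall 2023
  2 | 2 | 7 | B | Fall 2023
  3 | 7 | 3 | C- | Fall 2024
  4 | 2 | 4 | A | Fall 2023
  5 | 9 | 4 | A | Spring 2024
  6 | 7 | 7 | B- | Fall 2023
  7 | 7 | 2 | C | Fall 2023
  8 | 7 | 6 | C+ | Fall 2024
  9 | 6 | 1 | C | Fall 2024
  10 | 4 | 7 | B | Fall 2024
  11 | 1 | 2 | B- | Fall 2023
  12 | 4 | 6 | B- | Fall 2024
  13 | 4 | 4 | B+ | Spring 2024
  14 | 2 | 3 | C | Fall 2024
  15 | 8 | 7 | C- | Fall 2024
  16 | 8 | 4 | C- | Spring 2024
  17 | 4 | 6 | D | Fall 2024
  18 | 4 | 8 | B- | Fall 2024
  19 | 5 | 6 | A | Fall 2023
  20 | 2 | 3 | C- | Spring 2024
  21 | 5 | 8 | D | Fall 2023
SELECT AVG(year) FROM students

Execution result:
3.00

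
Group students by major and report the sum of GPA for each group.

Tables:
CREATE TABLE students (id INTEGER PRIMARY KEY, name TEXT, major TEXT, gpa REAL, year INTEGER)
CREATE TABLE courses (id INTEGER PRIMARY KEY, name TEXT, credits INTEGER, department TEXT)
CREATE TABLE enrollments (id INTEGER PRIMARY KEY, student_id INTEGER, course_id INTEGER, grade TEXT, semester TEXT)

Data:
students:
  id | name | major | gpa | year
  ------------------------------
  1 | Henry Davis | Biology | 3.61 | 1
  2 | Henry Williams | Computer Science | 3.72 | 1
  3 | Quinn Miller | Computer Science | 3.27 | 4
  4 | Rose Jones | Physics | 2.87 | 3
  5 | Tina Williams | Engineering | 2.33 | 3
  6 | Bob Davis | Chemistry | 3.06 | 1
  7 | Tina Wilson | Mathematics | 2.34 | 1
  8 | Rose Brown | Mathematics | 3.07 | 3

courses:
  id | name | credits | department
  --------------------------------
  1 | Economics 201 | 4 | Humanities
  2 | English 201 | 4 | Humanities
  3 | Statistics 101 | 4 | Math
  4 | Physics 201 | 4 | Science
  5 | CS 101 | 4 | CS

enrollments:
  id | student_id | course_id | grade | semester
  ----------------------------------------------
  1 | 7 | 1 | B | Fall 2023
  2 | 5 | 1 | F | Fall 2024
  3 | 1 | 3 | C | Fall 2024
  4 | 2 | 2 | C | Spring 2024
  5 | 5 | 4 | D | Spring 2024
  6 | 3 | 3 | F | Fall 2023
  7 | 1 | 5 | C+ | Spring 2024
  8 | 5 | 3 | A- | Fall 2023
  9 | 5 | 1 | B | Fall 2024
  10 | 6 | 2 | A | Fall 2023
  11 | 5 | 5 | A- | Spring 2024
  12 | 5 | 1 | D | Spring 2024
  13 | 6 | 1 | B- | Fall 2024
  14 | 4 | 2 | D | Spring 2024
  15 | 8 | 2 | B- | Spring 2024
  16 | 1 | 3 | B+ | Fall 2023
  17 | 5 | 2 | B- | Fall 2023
SELECT major, SUM(gpa) AS sum_gpa FROM students GROUP BY major

Execution result:
major | sum_gpa
Biology | 3.61
Chemistry | 3.06
Computer Science | 6.99
Engineering | 2.33
Mathematics | 5.41
Physics | 2.87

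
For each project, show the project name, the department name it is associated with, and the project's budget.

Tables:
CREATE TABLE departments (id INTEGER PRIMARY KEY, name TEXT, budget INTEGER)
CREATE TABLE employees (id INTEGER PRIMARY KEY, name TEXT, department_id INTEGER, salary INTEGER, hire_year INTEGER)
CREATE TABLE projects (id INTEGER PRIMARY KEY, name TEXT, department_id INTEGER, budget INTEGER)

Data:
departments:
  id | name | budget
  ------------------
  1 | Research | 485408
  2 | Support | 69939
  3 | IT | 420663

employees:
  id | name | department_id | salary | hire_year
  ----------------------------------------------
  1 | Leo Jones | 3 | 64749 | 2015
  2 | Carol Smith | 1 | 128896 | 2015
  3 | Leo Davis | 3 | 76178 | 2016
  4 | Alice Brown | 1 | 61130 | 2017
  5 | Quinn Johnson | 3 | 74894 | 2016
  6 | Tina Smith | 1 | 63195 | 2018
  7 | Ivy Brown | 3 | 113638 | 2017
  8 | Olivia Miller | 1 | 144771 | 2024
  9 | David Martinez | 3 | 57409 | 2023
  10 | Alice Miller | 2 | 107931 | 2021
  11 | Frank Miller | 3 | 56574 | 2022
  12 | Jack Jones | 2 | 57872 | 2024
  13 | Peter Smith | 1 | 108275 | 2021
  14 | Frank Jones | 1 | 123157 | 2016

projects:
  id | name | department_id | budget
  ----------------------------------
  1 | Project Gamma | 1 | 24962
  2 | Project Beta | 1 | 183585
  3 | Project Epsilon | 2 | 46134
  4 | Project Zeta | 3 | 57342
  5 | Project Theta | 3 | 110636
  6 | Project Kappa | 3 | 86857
SELECT c.name, p.name AS department, c.budget FROM projects c JOIN departments p ON c.department_id = p.id

Execution result:
name | department | budget
Project Gamma | Research | 24962
Project Beta | Research | 183585
Project Epsilon | Support | 46134
Project Zeta | IT | 57342
Project Theta | IT | 110636
Project Kappa | IT | 86857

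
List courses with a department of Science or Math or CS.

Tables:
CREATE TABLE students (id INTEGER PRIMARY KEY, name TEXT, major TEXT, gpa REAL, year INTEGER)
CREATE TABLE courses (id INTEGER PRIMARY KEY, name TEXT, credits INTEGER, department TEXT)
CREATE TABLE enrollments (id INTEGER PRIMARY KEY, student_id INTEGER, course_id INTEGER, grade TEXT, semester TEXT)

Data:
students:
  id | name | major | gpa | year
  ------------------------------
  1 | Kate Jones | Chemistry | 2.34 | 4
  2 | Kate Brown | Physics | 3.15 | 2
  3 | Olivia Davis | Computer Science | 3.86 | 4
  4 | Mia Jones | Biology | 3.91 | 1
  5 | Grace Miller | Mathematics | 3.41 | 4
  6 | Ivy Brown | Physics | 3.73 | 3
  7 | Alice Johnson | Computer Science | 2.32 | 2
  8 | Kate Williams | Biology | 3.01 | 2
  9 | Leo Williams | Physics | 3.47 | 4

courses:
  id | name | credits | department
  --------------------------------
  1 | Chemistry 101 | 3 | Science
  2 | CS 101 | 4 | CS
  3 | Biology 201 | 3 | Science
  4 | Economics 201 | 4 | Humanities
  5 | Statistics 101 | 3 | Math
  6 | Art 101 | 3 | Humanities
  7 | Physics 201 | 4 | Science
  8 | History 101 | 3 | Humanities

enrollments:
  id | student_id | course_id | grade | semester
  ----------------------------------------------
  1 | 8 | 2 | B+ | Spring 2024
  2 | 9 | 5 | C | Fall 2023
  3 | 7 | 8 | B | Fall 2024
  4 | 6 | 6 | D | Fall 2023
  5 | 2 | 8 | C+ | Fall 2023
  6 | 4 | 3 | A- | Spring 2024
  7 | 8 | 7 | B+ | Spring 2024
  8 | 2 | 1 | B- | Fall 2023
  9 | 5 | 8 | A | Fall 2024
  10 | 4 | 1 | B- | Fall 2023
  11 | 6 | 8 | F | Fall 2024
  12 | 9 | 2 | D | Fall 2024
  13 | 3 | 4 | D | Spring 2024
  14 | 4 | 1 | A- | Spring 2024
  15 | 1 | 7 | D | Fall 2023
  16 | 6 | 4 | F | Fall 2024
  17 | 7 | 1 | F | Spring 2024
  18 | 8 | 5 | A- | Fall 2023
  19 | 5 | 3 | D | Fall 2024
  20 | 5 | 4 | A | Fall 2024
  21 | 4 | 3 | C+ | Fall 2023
SELECT name, department FROM courses WHERE department IN ('Science', 'Math', 'CS')

Execution result:
name | department
Chemistry 101 | Science
CS 101 | CS
Biology 201 | Science
Statistics 101 | Math
Physics 201 | Science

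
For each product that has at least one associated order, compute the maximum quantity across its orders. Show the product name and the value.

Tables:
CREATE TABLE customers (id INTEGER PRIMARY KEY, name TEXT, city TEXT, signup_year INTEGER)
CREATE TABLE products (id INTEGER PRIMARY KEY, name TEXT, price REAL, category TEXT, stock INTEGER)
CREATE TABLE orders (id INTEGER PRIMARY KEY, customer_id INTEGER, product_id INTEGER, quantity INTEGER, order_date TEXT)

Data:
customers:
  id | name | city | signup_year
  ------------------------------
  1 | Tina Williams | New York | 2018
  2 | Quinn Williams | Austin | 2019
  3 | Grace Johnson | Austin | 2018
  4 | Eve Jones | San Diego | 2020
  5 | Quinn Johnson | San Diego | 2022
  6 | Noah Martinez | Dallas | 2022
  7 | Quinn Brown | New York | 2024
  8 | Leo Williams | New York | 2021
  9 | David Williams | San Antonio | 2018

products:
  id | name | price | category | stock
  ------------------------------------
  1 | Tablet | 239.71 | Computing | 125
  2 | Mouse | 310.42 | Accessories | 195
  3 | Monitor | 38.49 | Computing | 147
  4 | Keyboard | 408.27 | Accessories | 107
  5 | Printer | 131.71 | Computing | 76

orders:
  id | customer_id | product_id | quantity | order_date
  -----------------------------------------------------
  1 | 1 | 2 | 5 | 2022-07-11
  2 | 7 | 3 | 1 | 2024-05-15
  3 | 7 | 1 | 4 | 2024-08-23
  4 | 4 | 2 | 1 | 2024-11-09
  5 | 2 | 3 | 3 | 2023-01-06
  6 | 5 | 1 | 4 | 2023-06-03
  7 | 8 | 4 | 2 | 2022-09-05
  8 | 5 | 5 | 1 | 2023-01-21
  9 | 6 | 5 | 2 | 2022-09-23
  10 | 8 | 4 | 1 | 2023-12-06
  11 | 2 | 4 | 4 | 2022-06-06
SELECT p.name, MAX(c.quantity) AS max_quantity FROM orders c JOIN products p ON c.product_id = p.id GROUP BY p.id, p.name

Execution result:
name | max_quantity
Tablet | 4
Mouse | 5
Monitor | 3
Keyboard | 4
Printer | 2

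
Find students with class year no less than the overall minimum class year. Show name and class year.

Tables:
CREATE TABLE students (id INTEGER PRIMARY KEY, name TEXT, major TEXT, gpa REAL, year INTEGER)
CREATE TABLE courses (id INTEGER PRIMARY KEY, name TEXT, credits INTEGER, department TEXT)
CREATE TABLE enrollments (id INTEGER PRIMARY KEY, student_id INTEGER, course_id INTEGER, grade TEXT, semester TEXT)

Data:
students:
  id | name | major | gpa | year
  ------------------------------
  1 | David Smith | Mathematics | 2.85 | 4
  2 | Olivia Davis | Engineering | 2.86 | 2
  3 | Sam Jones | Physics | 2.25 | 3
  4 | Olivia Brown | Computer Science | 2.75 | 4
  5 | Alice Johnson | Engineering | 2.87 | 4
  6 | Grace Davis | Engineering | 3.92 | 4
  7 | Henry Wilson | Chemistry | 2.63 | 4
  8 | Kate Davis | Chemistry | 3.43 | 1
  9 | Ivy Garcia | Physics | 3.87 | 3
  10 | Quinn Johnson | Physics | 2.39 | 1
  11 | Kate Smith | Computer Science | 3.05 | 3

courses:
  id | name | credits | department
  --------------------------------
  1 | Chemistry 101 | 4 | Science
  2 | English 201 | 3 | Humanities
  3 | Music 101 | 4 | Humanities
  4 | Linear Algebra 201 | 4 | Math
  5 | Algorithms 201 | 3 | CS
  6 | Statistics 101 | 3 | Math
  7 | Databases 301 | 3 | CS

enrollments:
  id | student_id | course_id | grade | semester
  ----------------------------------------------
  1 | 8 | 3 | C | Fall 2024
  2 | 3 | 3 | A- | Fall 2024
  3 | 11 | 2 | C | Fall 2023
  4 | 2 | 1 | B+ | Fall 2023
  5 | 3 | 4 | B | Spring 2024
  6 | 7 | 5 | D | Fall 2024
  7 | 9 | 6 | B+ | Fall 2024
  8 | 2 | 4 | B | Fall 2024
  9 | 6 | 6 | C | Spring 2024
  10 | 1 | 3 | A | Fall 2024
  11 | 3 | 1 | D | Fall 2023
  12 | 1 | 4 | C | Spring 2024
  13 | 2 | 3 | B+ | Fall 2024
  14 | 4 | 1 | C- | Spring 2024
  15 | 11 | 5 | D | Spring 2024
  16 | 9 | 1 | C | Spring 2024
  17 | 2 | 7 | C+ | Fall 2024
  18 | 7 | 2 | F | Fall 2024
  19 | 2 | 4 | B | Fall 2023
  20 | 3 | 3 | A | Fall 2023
SELECT name, year FROM students WHERE year >= (SELECT MIN(year) FROM students)

Execution result:
name | year
David Smith | 4
Olivia Davis | 2
Sam Jones | 3
Olivia Brown | 4
Alice Johnson | 4
Grace Davis | 4
Henry Wilson | 4
Kate Davis | 1
Ivy Garcia | 3
Quinn Johnson | 1
Kate Smith | 3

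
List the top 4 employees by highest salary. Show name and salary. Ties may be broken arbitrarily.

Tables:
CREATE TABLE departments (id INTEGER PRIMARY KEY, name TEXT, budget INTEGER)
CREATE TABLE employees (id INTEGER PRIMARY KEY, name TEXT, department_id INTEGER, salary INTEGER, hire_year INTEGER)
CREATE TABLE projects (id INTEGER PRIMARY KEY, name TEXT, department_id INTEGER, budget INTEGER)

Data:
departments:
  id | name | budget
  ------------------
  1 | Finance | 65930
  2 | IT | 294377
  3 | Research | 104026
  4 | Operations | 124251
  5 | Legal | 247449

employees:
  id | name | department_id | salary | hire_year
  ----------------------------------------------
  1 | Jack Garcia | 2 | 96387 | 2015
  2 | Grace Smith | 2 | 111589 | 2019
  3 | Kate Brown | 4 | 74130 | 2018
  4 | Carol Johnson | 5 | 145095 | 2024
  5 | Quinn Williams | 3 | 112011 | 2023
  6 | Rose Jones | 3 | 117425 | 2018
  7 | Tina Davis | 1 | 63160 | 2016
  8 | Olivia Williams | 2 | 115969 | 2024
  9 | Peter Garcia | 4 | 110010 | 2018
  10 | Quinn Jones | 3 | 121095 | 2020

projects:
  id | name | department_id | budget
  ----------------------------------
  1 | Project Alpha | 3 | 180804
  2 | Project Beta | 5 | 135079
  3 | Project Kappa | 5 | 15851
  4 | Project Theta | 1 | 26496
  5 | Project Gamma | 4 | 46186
SELECT name, salary FROM employees ORDER BY salary DESC LIMIT 4

Execution result:
name | salary
Carol Johnson | 145095
Quinn Jones | 121095
Rose Jones | 117425
Olivia Williams | 115969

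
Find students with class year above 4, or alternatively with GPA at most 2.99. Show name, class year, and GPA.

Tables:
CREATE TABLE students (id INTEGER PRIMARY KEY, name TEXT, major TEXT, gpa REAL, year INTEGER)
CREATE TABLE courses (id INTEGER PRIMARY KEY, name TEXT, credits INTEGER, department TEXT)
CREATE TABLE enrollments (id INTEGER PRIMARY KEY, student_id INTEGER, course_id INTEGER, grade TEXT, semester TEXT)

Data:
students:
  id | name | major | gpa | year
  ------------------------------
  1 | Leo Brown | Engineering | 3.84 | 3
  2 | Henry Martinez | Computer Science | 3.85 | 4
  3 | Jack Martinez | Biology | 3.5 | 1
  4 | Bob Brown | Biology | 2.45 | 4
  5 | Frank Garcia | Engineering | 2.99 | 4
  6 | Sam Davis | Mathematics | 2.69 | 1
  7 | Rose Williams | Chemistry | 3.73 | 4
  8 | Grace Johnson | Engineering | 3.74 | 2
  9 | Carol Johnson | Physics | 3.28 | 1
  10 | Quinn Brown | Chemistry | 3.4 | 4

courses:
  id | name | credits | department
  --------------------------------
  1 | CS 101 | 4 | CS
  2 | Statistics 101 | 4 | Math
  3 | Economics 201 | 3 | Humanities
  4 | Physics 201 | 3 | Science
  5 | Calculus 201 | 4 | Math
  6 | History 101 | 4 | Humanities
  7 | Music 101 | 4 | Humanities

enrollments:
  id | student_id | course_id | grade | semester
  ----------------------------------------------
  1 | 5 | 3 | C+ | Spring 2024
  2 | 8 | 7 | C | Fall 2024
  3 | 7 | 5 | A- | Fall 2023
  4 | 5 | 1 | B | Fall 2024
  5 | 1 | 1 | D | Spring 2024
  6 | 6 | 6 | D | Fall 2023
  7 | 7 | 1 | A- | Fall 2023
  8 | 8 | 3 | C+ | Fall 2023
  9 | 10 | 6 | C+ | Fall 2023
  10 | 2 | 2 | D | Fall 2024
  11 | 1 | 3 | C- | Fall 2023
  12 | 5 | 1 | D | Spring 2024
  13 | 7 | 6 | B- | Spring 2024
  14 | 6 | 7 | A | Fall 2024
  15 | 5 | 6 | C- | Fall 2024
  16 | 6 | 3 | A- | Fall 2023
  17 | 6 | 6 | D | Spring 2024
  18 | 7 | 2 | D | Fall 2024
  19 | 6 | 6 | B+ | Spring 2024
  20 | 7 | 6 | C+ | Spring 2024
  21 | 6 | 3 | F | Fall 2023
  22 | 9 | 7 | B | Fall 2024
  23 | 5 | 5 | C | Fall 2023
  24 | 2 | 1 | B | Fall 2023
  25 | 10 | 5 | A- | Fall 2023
SELECT name, year, gpa FROM students WHERE year > 4 OR gpa <= 2.99

Execution result:
name | year | gpa
Bob Brown | 4 | 2.45
Frank Garcia | 4 | 2.99
Sam Davis | 1 | 2.69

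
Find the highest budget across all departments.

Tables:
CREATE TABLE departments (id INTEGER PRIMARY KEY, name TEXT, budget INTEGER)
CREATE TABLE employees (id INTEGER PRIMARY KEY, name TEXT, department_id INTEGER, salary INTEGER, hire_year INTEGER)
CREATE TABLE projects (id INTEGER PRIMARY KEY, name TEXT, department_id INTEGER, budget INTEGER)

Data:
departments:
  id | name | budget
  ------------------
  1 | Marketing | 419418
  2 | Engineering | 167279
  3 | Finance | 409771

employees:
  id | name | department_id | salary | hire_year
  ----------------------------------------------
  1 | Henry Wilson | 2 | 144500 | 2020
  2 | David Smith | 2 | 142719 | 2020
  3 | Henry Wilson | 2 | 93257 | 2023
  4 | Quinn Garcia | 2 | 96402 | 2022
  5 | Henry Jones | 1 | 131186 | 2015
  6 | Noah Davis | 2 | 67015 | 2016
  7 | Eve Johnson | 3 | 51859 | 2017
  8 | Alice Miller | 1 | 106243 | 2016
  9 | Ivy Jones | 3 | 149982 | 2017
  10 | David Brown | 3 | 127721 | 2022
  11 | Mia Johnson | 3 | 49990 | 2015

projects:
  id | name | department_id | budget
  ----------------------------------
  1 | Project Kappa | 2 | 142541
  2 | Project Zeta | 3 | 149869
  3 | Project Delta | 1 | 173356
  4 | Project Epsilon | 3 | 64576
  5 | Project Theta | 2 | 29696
SELECT MAX(budget) FROM departments

Execution result:
419418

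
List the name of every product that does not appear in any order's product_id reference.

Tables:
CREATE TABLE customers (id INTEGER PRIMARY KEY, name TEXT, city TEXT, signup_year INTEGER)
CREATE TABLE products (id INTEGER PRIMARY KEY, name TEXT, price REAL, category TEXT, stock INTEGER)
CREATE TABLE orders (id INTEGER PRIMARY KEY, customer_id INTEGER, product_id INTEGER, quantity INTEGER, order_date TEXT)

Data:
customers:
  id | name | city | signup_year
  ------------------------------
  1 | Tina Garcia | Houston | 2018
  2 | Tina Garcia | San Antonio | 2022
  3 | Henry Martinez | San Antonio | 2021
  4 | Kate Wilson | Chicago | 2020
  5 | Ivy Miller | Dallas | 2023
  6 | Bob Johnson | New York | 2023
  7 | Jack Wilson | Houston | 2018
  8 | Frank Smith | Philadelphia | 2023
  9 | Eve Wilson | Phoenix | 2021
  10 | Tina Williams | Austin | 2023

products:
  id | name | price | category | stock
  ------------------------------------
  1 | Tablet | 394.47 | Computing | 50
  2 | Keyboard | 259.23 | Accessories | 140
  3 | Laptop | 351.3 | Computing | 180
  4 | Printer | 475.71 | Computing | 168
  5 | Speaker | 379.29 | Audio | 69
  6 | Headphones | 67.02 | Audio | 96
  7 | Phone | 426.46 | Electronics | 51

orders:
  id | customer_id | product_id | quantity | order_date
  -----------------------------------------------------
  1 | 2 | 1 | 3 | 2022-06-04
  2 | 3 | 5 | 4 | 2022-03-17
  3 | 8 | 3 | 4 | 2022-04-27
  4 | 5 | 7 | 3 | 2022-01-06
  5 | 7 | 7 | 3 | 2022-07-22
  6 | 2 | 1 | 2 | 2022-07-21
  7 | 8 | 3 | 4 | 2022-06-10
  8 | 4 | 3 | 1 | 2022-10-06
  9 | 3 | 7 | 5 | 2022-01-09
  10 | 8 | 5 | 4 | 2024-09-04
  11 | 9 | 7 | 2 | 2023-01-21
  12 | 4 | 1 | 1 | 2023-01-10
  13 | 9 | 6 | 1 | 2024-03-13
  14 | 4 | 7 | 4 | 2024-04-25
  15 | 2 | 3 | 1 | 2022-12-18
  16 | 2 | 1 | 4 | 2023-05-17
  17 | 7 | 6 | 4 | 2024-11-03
SELECT p.name FROM products p LEFT JOIN orders c ON c.product_id = p.id WHERE c.id IS NULL

Execution result:
name
Keyboard
Printer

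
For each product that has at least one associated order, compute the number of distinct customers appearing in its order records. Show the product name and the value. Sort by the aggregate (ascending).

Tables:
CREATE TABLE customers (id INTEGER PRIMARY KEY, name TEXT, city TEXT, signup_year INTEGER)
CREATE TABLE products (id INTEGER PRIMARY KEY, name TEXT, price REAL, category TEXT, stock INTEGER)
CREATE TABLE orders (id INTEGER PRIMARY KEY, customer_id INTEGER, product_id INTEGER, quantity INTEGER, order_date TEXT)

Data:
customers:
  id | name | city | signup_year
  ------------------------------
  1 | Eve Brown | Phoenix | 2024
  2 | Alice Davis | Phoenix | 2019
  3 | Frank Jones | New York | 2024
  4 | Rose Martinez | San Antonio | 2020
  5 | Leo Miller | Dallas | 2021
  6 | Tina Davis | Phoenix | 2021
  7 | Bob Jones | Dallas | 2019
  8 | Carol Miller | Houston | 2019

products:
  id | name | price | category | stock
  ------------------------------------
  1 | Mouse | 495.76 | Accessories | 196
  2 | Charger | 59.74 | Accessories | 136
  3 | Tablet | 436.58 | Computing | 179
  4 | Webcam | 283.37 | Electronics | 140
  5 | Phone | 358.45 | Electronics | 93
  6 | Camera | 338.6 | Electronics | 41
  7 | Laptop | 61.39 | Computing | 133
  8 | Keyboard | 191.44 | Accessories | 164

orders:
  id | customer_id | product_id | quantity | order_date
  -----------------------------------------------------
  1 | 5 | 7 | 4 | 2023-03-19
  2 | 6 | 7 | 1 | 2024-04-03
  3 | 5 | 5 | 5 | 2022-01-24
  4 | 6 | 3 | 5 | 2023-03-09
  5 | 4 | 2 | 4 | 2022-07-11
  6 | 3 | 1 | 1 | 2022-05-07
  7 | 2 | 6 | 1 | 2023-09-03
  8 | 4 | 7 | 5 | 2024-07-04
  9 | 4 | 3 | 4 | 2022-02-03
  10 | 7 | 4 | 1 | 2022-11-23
SELECT p.name, COUNT(DISTINCT c.customer_id) AS distinct_customer_count FROM orders c JOIN products p ON c.product_id = p.id GROUP BY p.id, p.name ORDER BY distinct_customer_count ASC

Execution result:
name | distinct_customer_count
Mouse | 1
Charger | 1
Webcam | 1
Phone | 1
Camera | 1
Tablet | 2
Laptop | 3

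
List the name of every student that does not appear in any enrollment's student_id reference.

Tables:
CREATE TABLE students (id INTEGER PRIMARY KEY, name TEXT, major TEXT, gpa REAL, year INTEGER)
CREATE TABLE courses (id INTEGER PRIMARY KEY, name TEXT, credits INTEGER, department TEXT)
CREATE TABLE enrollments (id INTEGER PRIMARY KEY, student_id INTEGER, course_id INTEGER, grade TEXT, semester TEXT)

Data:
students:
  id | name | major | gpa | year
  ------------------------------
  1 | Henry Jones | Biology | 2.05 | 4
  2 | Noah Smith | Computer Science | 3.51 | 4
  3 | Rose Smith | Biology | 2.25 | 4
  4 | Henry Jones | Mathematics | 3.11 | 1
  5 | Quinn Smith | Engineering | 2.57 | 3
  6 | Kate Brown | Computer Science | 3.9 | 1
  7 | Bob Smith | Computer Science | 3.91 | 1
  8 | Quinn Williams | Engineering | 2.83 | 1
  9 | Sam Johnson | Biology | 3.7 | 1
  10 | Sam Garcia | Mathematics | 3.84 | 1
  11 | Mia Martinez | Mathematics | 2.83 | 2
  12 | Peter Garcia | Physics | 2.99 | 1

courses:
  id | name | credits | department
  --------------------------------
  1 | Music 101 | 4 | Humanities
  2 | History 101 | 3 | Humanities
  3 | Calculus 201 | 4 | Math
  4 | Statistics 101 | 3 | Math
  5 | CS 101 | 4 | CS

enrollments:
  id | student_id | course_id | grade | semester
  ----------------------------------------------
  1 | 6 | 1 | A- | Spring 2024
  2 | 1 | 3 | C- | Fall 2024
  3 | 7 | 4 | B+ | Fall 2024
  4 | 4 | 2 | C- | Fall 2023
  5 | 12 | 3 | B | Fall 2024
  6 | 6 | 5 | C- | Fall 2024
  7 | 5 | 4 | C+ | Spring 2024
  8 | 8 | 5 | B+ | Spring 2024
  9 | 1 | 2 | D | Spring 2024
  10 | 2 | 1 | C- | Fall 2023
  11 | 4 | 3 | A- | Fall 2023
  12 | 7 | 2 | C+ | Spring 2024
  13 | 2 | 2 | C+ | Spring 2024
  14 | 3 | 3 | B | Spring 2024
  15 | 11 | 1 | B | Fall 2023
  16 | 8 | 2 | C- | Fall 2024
SELECT p.name FROM students p LEFT JOIN enrollments c ON c.student_id = p.id WHERE c.id IS NULL

Execution result:
name
Sam Johnson
Sam Garcia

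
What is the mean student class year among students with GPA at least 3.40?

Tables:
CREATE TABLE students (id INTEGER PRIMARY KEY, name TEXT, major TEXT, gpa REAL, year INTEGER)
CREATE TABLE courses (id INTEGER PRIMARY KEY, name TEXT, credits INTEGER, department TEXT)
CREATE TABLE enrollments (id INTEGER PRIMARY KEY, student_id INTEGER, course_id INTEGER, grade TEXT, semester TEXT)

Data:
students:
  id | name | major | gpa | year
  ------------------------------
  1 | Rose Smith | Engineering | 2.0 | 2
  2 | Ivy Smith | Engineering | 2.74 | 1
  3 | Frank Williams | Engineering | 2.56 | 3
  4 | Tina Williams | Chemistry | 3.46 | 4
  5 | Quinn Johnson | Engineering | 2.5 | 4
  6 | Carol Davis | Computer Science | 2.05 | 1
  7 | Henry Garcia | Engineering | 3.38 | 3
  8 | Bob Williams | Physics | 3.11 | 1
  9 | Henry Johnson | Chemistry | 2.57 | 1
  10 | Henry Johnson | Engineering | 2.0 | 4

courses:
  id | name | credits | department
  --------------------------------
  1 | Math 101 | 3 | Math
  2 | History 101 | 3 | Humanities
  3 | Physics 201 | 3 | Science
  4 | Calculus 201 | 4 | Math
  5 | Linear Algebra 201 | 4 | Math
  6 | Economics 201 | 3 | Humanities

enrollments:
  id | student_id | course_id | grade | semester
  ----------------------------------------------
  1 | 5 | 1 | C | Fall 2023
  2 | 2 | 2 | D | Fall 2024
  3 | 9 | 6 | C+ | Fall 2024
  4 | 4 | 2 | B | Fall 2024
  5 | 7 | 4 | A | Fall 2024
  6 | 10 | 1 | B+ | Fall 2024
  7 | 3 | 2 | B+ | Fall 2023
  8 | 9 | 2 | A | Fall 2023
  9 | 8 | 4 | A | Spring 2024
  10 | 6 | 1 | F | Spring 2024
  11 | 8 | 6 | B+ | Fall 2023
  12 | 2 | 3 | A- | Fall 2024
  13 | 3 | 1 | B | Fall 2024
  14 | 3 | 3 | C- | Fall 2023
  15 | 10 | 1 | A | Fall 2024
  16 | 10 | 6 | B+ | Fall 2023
SELECT AVG(year) FROM students WHERE gpa >= 3.4

Execution result:
4.00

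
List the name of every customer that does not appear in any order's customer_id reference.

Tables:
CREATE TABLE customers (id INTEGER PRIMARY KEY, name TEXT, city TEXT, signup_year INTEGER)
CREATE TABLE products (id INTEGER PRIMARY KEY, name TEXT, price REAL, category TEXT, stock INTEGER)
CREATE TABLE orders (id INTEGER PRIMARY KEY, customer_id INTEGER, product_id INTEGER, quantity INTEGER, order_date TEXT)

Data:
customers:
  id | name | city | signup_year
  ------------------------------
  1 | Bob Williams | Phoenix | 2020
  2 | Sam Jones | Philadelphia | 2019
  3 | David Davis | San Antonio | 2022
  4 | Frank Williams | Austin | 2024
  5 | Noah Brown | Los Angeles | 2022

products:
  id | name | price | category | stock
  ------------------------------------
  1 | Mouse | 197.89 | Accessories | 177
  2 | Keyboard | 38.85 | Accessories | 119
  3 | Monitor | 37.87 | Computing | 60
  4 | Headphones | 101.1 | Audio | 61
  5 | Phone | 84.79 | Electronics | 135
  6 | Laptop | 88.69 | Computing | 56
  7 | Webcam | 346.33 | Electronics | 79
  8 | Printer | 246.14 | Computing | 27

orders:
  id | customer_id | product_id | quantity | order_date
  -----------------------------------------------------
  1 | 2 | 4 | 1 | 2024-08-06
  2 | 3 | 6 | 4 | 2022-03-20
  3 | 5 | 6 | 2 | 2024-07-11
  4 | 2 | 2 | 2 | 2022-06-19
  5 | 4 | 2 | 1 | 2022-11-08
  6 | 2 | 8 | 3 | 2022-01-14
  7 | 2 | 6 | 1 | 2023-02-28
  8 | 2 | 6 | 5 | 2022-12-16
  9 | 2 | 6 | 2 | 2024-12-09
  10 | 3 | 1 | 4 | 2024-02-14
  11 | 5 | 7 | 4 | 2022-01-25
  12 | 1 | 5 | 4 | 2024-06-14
SELECT p.name FROM customers p LEFT JOIN orders c ON c.customer_id = p.id WHERE c.id IS NULL

Execution result:
(no rows)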